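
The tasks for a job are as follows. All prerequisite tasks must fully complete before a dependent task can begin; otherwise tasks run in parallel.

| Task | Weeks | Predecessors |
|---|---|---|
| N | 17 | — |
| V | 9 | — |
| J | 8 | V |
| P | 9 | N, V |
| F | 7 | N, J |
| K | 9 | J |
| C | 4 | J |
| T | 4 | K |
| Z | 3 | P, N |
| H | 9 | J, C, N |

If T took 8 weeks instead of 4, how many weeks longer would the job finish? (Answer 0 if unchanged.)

As given, the longest chain is V→J→K→T = 9+8+9+4 = 30, so the finish is 30 weeks.
T lies on that path, so at 8 weeks the path becomes 34 weeks.
That remains the longest chain; total 34 weeks.
Change in finish: 34 − 30 = +4 weeks.

4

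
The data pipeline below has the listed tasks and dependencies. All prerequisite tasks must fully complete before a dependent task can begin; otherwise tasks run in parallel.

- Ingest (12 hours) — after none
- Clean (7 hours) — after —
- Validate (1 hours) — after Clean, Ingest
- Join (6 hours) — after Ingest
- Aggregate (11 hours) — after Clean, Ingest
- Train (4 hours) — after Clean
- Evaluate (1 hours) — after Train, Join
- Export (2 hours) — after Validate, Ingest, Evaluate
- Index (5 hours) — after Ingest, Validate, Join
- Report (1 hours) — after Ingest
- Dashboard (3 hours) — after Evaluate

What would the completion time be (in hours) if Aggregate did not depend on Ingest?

23

Before: longest chain Ingest→Join→Index = 12+6+5 = 23, finish 23.
Without Ingest→Aggregate, Aggregate's earliest start moves from 12 to 7.
After: Ingest→Join→Index = 12+6+5 = 23 → 23 hours.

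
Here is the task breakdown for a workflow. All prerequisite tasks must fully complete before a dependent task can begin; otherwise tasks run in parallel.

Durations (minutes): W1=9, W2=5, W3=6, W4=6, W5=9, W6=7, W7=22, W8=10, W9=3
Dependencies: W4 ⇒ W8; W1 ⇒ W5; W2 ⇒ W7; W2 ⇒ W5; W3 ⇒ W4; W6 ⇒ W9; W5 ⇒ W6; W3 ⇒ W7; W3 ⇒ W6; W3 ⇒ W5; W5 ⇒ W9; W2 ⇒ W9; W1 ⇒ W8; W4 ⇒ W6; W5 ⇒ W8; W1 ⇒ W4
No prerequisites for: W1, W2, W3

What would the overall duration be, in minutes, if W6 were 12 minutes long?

As given, the longest chain is W1→W5→W6→W9 = 9+9+7+3 = 28, so the finish is 28 minutes.
W6 is on the critical path; changing it to 12 makes that path 33 minutes.
The critical path is still W1→W5→W6→W9; finish is now 33 minutes.

33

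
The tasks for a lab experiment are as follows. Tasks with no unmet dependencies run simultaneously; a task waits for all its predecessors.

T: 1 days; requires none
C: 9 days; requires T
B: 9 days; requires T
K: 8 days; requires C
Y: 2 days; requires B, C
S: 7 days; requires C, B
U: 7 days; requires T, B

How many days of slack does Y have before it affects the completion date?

The longest chain is T→C→K = 1+9+8 = 18; overall finish 18 days.
Y finishes as early as 12 and must finish by 18.
So Y can slip 18 − 12 = 6 days.

6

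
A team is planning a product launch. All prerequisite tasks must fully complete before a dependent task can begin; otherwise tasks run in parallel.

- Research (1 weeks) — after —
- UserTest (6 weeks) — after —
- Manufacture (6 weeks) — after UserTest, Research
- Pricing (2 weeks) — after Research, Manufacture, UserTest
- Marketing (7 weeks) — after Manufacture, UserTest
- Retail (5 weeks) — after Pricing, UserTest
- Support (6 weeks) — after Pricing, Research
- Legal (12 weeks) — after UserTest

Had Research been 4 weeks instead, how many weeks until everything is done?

The binding path is UserTest→Manufacture→Pricing→Support = 6+6+2+6 = 20; finish at 20 weeks.
Research has 5 weeks of float (longest path through it is 15).
No other chain overtakes it, so the finish is 20 weeks.

20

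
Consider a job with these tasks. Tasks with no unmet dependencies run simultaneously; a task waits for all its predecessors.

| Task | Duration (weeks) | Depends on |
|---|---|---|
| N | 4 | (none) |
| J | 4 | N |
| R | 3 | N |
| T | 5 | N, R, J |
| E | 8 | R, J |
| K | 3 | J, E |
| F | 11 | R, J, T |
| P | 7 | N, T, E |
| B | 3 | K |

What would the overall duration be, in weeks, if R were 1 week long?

Critical path before the change: N→J→T→F = 4+4+5+11 = 24 giving 24 weeks.
R is off the critical path — its longest chain is 23 weeks, giving 1 of slack.
The critical path is still N→J→T→F; finish is now 24 weeks.

24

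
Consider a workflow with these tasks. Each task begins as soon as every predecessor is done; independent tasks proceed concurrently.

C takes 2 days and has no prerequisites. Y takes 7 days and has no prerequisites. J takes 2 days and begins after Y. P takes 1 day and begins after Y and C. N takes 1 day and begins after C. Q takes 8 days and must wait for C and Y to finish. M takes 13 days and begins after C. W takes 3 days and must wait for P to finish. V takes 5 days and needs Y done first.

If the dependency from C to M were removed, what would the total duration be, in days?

15

Before: longest chain C→M = 2+13 = 15, finish 15.
Without C→M, M's earliest start moves from 2 to 0.
After: Y→Q = 7+8 = 15 → 15 days.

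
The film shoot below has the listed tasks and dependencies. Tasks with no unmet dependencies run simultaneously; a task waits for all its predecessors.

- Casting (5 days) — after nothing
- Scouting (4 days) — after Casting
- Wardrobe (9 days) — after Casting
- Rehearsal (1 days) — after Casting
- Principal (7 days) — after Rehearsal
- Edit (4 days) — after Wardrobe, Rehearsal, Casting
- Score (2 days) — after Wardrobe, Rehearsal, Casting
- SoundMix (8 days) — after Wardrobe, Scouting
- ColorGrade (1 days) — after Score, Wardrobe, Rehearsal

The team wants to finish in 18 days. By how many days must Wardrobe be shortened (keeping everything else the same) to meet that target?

Current finish: 22 days; target: 18.
Wardrobe is on every critical path, so each day cut from Wardrobe cuts the finish by one (this holds down to a finish of 17).
Need 22 − 18 = 4 days off Wardrobe → Wardrobe becomes 5 days, finish becomes 18.

4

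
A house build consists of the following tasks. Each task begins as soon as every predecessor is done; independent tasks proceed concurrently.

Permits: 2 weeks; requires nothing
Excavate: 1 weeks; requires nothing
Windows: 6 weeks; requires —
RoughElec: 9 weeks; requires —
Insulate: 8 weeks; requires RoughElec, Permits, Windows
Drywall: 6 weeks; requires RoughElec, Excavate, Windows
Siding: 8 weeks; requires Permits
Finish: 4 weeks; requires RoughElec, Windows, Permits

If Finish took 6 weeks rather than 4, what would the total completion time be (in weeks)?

17

Critical path before the change: RoughElec→Insulate = 9+8 = 17 giving 17 weeks.
Finish is off the critical path — its longest chain is 13 weeks, giving 4 of slack.
The critical path is still RoughElec→Insulate; finish is now 17 weeks.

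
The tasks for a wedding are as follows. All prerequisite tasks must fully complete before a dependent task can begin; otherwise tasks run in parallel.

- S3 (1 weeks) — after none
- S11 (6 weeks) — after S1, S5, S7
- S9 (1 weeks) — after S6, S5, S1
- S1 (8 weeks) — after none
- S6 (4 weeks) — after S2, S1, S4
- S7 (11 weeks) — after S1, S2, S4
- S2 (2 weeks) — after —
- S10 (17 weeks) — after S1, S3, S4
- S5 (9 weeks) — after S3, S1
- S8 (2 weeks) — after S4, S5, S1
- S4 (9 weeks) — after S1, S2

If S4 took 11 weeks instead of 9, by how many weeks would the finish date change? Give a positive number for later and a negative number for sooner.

Actual critical path: S1→S4→S7→S11 = 8+9+11+6 = 34 ⇒ 34 weeks.
S4 lies on that path, so at 11 weeks the path becomes 36 weeks.
That remains the longest chain; total 36 weeks.
Change in finish: 36 − 34 = +2 weeks.

2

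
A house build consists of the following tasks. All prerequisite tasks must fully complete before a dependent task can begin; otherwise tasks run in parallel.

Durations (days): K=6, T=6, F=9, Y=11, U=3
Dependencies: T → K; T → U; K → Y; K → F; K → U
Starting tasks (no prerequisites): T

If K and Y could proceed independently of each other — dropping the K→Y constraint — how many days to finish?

With the dependency in place, T→K→Y = 6+6+11 = 23 sets the finish at 23 days.
Without K→Y, Y's earliest start moves from 12 to 0.
The longest chain is now T→K→F = 6+6+9 = 21, so the schedule takes 21 days.

21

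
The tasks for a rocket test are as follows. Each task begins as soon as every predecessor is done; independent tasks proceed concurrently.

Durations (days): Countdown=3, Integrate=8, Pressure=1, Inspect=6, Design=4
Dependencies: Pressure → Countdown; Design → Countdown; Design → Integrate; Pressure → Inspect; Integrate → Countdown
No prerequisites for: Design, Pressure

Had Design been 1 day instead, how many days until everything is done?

12

Baseline: Design→Integrate→Countdown = 4+8+3 = 15 → 15 days.
Design is on the critical path; changing it to 1 makes that path 12 days.
That remains the longest chain; total 12 days.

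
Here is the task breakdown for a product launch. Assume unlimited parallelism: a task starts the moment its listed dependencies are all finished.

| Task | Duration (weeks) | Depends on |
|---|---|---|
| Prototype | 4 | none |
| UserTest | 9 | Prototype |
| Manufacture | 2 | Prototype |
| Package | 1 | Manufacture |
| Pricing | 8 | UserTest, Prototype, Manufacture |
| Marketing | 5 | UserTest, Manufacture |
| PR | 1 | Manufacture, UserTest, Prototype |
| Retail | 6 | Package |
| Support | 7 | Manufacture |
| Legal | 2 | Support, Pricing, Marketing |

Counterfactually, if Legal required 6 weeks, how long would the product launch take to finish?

27

Baseline: Prototype→UserTest→Pricing→Legal = 4+9+8+2 = 23 → 23 weeks.
Since Legal is critical, the +4 change carries straight to that chain (now 27 weeks).
The critical path is still Prototype→UserTest→Pricing→Legal; finish is now 27 weeks.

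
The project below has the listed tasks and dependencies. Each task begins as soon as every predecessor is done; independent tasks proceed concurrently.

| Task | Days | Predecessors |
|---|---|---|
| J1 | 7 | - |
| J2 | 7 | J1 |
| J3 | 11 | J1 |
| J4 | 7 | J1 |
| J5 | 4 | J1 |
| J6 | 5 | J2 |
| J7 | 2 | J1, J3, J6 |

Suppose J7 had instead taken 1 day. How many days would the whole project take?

Actual critical path: J1→J2→J6→J7 = 7+7+5+2 = 21 ⇒ 21 days.
J7 lies on that path, so at 1 day the path becomes 20 days.
The critical path is still J1→J2→J6→J7; finish is now 20 days.

20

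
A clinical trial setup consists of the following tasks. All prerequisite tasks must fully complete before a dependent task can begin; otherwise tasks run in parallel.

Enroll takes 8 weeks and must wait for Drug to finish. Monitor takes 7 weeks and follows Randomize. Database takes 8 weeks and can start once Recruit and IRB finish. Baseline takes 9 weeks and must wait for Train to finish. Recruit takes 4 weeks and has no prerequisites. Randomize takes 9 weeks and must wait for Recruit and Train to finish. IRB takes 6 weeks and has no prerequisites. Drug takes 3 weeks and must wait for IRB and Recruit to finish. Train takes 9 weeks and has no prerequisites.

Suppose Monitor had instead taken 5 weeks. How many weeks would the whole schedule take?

23

The binding path is Train→Randomize→Monitor = 9+9+7 = 25; finish at 25 weeks.
Monitor is on the critical path; changing it to 5 makes that path 23 weeks.
No other chain overtakes it, so the finish is 23 weeks.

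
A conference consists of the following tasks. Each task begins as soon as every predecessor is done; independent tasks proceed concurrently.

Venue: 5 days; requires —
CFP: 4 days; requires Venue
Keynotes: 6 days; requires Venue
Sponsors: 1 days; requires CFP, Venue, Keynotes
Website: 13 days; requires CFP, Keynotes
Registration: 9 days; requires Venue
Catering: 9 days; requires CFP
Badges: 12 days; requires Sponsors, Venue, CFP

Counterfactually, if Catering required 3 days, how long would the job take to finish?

Baseline: Venue→Keynotes→Sponsors→Badges = 5+6+1+12 = 24 → 24 days.
Catering is off the critical path — its longest chain is 18 days, giving 6 of slack.
The critical path is still Venue→Keynotes→Sponsors→Badges; finish is now 24 days.

24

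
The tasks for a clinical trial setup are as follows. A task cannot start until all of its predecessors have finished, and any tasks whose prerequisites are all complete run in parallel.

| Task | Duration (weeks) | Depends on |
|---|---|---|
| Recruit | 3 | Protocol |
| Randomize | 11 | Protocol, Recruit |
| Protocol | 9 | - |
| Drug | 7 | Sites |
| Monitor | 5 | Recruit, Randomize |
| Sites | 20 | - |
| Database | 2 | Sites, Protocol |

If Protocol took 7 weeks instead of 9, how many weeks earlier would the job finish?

1

The binding path is Protocol→Recruit→Randomize→Monitor = 9+3+11+5 = 28; finish at 28 weeks.
Protocol lies on that path, so at 7 weeks the path becomes 26 weeks.
New critical path: Sites→Drug = 20+7 = 27 ⇒ 27 weeks.
Change in finish: 27 − 28 = -1 weeks.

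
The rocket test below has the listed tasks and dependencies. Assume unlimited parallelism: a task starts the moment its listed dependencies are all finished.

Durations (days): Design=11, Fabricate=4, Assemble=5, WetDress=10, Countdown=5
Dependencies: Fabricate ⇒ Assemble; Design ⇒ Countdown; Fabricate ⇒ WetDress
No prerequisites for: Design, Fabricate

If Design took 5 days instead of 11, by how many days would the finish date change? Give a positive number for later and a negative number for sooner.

-2

Actual critical path: Design→Countdown = 11+5 = 16 ⇒ 16 days.
Design is on the critical path; changing it to 5 makes that path 10 days.
New critical path: Fabricate→WetDress = 4+10 = 14 ⇒ 14 days.
Change in finish: 14 − 16 = -2 days.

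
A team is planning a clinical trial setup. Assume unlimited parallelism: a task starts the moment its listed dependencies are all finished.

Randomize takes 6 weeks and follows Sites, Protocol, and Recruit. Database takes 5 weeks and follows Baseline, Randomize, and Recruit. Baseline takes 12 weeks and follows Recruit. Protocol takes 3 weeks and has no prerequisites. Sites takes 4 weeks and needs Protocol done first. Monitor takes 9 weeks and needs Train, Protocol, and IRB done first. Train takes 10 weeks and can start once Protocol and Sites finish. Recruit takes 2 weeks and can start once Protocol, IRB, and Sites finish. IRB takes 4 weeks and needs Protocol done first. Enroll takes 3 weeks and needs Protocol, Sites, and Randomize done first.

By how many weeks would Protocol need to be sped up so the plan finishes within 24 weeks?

Current finish: 26 weeks; target: 24.
Protocol is on every critical path, so each week cut from Protocol cuts the finish by one (this holds down to a finish of 24).
Need 26 − 24 = 2 weeks off Protocol → Protocol becomes 1 week, finish becomes 24.

2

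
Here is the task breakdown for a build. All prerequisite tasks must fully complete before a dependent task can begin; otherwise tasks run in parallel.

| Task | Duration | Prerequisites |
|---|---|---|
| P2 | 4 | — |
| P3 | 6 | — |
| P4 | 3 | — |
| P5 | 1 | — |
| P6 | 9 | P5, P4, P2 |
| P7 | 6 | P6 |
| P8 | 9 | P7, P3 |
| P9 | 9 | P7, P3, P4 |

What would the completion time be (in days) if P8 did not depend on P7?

Original critical path: P2→P6→P7→P8 = 4+9+6+9 = 28 ⇒ 28 days.
Without P7→P8, P8's earliest start moves from 19 to 6.
After: P2→P6→P7→P9 = 4+9+6+9 = 28 → 28 days.

28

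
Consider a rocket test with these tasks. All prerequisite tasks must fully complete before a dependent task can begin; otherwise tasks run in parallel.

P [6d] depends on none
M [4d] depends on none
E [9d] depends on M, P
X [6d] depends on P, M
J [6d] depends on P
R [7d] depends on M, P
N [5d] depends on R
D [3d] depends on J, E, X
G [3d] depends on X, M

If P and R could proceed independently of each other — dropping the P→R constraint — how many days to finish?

Original critical path: P→E→D = 6+9+3 = 18 ⇒ 18 days.
Without P→R, R's earliest start moves from 6 to 4.
The longest chain is now P→E→D = 6+9+3 = 18, so the job takes 18 days.

18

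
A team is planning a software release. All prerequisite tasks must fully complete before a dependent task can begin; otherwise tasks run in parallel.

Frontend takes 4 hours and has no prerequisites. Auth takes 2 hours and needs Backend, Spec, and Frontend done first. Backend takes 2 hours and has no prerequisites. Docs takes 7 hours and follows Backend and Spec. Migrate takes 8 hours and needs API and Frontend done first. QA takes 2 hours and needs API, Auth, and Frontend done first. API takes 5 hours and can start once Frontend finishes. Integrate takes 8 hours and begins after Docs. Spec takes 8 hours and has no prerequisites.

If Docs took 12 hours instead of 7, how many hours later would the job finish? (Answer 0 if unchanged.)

As given, the longest chain is Spec→Docs→Integrate = 8+7+8 = 23, so the finish is 23 hours.
Docs lies on that path, so at 12 hours the path becomes 28 hours.
The critical path is still Spec→Docs→Integrate; finish is now 28 hours.
Change in finish: 28 − 23 = +5 hours.

5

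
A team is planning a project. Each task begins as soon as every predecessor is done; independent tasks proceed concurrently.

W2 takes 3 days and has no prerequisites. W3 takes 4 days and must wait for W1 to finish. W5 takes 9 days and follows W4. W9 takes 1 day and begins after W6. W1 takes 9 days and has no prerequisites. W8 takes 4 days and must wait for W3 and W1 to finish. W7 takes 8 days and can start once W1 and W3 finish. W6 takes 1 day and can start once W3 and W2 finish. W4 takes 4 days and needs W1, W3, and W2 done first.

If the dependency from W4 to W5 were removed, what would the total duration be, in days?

21

Original critical path: W1→W3→W4→W5 = 9+4+4+9 = 26 ⇒ 26 days.
Without W4→W5, W5's earliest start moves from 17 to 0.
The longest chain is now W1→W3→W7 = 9+4+8 = 21, so the project takes 21 days.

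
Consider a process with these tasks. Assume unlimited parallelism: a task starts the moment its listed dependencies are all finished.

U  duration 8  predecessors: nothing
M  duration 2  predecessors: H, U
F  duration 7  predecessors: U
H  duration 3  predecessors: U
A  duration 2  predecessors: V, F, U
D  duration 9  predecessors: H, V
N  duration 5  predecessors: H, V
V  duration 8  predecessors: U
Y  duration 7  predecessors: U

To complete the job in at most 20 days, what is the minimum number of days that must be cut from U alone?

Current finish: 25 days; target: 20.
U is on every critical path, so each day cut from U cuts the finish by one (this holds down to a finish of 18).
Need 25 − 20 = 5 days off U → U becomes 3 days, finish becomes 20.

5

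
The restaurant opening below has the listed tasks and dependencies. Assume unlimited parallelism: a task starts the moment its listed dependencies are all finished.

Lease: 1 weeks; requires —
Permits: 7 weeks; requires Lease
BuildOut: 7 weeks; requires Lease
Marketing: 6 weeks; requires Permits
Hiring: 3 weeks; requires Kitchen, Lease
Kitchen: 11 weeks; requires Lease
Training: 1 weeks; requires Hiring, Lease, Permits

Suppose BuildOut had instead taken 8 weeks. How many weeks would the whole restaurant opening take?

16

The binding path is Lease→Kitchen→Hiring→Training = 1+11+3+1 = 16; finish at 16 weeks.
The longest path through BuildOut is only 8 weeks, so BuildOut has float 8.
That remains the longest chain; total 16 weeks.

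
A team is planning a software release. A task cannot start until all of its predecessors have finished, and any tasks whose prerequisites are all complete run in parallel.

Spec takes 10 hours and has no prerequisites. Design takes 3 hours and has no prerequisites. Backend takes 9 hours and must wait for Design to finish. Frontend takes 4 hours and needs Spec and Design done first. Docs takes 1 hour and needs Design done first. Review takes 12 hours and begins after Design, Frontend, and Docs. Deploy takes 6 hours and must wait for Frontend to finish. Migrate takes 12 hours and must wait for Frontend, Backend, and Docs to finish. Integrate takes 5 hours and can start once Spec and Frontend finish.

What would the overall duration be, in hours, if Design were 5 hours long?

Actual critical path: Spec→Frontend→Review = 10+4+12 = 26 ⇒ 26 hours.
Design is off the critical path — its longest chain is 24 hours, giving 2 of slack.
The critical path is still Spec→Frontend→Review; finish is now 26 hours.

26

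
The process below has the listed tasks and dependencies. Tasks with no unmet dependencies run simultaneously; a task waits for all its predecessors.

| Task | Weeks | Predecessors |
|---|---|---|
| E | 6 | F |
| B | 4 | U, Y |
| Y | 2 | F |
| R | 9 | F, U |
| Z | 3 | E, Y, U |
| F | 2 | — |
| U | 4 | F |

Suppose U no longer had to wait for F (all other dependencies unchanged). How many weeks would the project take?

13

Before: longest chain F→U→R = 2+4+9 = 15, finish 15.
Without F→U, U's earliest start moves from 2 to 0.
New critical path: U→R = 4+9 = 13 ⇒ 13 weeks.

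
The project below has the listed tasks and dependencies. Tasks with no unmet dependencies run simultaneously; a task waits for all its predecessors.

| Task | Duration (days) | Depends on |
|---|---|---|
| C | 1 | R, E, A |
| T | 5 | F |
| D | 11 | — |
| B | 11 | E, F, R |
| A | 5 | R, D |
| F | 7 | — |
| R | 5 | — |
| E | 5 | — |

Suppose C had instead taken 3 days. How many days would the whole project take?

19

Actual critical path: F→B = 7+11 = 18 ⇒ 18 days.
The longest path through C is only 17 days, so C has float 1.
Now D→A→C = 11+5+3 = 19 is longest, so the finish becomes 19 days.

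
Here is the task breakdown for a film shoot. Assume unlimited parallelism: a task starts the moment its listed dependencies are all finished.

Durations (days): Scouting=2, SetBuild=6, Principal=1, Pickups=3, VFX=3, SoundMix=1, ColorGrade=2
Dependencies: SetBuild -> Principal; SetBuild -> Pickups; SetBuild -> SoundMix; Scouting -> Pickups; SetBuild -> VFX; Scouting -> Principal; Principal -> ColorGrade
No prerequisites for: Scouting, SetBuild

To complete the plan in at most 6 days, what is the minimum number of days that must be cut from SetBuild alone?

3

Current finish: 9 days; target: 6.
SetBuild is on every critical path, so each day cut from SetBuild cuts the finish by one (this holds down to a finish of 5).
Need 9 − 6 = 3 days off SetBuild → SetBuild becomes 3 days, finish becomes 6.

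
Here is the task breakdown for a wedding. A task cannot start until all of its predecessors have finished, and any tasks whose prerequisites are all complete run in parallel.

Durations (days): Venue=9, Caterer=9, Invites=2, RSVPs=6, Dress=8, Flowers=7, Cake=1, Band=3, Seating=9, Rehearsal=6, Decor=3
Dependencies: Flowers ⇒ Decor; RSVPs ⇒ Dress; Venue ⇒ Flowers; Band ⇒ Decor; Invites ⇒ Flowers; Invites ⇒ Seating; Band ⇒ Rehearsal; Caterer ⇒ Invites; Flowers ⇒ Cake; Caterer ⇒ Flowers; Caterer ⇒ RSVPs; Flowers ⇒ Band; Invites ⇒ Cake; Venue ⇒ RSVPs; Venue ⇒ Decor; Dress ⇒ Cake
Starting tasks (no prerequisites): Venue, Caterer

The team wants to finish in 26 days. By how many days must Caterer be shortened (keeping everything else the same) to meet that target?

Current finish: 27 days; target: 26.
Caterer is on every critical path, so each day cut from Caterer cuts the finish by one (this holds down to a finish of 25).
Need 27 − 26 = 1 day off Caterer → Caterer becomes 8 days, finish becomes 26.

1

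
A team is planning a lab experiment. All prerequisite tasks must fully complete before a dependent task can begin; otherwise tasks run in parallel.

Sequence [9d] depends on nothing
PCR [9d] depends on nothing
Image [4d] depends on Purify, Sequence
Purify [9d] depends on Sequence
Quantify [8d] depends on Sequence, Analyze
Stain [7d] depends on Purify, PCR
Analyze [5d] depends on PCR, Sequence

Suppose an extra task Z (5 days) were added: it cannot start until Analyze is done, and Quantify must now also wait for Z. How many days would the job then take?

27

Originally the job takes 25 days.
With Z inserted, Quantify now waits for max(Sequence, Analyze, Z).
New critical path: PCR→Analyze→Z→Quantify = 9+5+5+8 = 27 ⇒ 27 days.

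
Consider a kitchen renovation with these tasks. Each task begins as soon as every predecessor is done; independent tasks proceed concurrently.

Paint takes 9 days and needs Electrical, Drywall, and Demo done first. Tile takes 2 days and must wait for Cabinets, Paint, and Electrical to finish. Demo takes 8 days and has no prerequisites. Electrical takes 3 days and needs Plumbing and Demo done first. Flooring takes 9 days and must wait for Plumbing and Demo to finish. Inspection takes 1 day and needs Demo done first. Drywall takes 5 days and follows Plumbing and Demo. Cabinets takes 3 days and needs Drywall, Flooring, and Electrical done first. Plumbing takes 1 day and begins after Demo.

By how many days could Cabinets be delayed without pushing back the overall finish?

Demo→Plumbing→Drywall→Paint→Tile = 8+1+5+9+2 = 25 sets the makespan at 25 days.
Cabinets finishes as early as 21 and must finish by 23.
Slack of Cabinets = 20 − 18 = 2 days.

2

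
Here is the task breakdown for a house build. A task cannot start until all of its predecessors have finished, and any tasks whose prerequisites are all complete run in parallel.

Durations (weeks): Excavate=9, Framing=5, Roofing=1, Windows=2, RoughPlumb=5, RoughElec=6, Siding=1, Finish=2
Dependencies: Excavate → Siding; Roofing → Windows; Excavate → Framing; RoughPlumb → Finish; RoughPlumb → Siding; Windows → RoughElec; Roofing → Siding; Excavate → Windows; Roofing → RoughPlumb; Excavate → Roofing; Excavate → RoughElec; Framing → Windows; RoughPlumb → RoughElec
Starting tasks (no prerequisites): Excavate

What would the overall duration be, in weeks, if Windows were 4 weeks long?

24

Actual critical path: Excavate→Framing→Windows→RoughElec = 9+5+2+6 = 22 ⇒ 22 weeks.
Windows lies on that path, so at 4 weeks the path becomes 24 weeks.
The critical path is still Excavate→Framing→Windows→RoughElec; finish is now 24 weeks.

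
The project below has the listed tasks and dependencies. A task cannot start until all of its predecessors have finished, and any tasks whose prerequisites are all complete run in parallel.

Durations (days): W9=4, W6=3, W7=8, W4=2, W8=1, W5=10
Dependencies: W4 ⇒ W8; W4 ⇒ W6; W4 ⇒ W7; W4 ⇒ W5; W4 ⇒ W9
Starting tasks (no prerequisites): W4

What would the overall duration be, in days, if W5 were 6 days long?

The binding path is W4→W5 = 2+10 = 12; finish at 12 days.
Since W5 is critical, the -4 change carries straight to that chain (now 8 days).
New critical path: W4→W7 = 2+8 = 10 ⇒ 10 days.

10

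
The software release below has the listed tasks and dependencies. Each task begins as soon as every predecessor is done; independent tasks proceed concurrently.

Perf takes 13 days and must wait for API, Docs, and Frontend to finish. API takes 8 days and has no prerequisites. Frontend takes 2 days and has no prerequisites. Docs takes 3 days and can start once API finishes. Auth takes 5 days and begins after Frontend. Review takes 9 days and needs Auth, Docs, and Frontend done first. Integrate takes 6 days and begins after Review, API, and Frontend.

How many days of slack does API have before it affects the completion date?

API→Docs→Review→Integrate = 8+3+9+6 = 26 sets the makespan at 26 days.
The longest chain containing API totals 26 days.
Float = 26 − 26 = 0.

0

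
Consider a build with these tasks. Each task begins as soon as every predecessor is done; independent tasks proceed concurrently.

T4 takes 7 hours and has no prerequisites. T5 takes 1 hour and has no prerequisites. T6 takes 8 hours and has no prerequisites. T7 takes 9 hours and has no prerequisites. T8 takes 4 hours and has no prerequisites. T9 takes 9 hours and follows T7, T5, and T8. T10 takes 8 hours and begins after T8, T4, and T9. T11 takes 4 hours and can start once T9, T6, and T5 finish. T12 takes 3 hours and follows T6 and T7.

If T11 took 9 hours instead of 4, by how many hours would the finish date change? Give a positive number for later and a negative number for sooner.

1

Baseline: T7→T9→T10 = 9+9+8 = 26 → 26 hours.
T11 has 4 hours of float (longest path through it is 22).
New critical path: T7→T9→T11 = 9+9+9 = 27 ⇒ 27 hours.
Change in finish: 27 − 26 = +1 hours.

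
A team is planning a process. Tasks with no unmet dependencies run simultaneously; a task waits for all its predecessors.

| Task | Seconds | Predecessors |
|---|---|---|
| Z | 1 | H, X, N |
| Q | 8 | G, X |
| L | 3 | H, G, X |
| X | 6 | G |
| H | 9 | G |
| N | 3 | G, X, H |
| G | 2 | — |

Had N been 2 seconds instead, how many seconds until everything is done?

Baseline: G→X→Q = 2+6+8 = 16 → 16 seconds.
N has 1 second of float (longest path through it is 15).
No other chain overtakes it, so the finish is 16 seconds.

16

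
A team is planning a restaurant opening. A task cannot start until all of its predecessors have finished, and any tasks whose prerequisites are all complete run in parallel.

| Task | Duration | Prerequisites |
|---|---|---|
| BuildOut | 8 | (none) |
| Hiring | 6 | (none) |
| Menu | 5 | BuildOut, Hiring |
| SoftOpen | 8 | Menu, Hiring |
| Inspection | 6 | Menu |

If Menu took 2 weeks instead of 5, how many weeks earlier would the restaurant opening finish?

The binding path is BuildOut→Menu→SoftOpen = 8+5+8 = 21; finish at 21 weeks.
Menu lies on that path, so at 2 weeks the path becomes 18 weeks.
The critical path is still BuildOut→Menu→SoftOpen; finish is now 18 weeks.
Change in finish: 18 − 21 = -3 weeks.

3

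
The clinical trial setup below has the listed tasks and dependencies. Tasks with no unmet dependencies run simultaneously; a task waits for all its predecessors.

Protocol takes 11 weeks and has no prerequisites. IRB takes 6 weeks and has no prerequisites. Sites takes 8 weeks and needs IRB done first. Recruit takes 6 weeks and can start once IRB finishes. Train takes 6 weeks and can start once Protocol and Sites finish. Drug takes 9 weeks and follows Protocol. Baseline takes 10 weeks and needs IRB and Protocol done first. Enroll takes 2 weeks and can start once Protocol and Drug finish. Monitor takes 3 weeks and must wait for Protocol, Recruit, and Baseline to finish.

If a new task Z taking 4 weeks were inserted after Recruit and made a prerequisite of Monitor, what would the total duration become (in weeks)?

Originally the schedule takes 24 weeks.
With Z inserted, Monitor now waits for max(Protocol, Recruit, Baseline, Z).
New critical path: Protocol→Baseline→Monitor = 11+10+3 = 24 ⇒ 24 weeks.

24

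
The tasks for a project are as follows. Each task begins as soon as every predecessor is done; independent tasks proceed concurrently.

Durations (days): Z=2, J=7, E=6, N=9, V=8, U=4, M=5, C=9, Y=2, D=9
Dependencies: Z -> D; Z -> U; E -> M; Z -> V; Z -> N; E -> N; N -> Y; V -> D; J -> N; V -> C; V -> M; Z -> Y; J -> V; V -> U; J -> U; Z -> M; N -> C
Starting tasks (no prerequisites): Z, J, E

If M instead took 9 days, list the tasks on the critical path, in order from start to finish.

J, N, C

Baseline: J→N→C = 7+9+9 = 25 → 25 days.
The longest path through M is only 20 days, so M has float 5.
That remains the longest chain; total 25 days.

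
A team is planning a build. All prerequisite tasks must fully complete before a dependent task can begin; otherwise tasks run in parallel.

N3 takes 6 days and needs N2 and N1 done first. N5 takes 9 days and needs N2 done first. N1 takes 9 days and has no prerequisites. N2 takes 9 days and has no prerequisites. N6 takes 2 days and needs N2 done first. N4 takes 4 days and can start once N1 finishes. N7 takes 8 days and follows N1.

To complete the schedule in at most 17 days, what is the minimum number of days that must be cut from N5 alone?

Current finish: 18 days; target: 17.
N5 is on every critical path, so each day cut from N5 cuts the finish by one (this holds down to a finish of 17).
Need 18 − 17 = 1 day off N5 → N5 becomes 8 days, finish becomes 17.

1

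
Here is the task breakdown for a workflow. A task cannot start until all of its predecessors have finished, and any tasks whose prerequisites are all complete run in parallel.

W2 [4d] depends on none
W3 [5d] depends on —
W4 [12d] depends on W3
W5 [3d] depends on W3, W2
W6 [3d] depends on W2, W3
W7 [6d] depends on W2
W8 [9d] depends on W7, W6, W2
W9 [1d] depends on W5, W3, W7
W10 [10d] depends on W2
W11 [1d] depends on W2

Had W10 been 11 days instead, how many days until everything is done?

19

As given, the longest chain is W2→W7→W8 = 4+6+9 = 19, so the finish is 19 days.
The longest path through W10 is only 14 days, so W10 has float 5.
The critical path is still W2→W7→W8; finish is now 19 days.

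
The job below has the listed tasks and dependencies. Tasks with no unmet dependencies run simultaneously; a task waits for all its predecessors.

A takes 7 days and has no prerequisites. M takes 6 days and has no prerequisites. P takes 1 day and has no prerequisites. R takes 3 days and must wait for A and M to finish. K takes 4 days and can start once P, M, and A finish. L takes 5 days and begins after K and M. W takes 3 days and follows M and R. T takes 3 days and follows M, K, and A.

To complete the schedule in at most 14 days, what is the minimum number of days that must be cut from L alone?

2

Current finish: 16 days; target: 14.
L is on every critical path, so each day cut from L cuts the finish by one (this holds down to a finish of 14).
Need 16 − 14 = 2 days off L → L becomes 3 days, finish becomes 14.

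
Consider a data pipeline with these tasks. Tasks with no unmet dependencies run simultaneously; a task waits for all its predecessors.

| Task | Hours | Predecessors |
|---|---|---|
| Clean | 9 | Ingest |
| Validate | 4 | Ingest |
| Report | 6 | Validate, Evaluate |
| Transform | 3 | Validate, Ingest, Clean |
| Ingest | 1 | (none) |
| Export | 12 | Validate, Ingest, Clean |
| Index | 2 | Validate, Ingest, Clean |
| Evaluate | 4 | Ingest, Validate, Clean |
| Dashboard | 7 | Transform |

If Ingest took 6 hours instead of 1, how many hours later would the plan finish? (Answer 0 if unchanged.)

5

As given, the longest chain is Ingest→Clean→Export = 1+9+12 = 22, so the finish is 22 hours.
Ingest is on the critical path; changing it to 6 makes that path 27 hours.
The critical path is still Ingest→Clean→Export; finish is now 27 hours.
Change in finish: 27 − 22 = +5 hours.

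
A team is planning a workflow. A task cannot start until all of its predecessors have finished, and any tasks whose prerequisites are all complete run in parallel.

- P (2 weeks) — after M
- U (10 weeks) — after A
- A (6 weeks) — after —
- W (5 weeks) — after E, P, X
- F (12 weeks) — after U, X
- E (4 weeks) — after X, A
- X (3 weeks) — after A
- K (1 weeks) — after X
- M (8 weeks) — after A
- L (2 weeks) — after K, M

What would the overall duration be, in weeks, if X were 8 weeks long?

The binding path is A→U→F = 6+10+12 = 28; finish at 28 weeks.
X has 7 weeks of float (longest path through it is 21).
No other chain overtakes it, so the finish is 28 weeks.

28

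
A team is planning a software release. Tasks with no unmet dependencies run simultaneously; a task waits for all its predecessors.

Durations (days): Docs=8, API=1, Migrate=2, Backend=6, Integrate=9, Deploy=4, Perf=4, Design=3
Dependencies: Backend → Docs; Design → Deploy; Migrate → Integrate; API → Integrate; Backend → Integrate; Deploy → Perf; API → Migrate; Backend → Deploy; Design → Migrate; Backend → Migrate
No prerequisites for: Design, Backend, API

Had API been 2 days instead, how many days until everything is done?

17

As given, the longest chain is Backend→Migrate→Integrate = 6+2+9 = 17, so the finish is 17 days.
API is off the critical path — its longest chain is 12 days, giving 5 of slack.
The critical path is still Backend→Migrate→Integrate; finish is now 17 days.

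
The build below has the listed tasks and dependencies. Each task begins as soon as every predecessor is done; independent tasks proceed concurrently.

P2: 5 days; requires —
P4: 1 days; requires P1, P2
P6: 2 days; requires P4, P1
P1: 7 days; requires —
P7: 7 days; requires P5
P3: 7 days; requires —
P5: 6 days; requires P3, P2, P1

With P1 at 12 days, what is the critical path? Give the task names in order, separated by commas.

P1, P5, P7

As given, the longest chain is P1→P5→P7 = 7+6+7 = 20, so the finish is 20 days.
Since P1 is critical, the +5 change carries straight to that chain (now 25 days).
The critical path is still P1→P5→P7; finish is now 25 days.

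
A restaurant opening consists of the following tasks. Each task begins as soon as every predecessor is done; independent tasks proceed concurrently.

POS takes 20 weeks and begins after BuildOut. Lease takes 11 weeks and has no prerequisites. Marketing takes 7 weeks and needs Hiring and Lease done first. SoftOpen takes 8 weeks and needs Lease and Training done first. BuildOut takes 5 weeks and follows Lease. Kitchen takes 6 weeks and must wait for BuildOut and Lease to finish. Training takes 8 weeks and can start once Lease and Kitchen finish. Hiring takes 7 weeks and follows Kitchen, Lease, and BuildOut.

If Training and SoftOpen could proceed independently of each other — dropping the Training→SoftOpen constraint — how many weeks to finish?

36

Before: longest chain Lease→BuildOut→Kitchen→Training→SoftOpen = 11+5+6+8+8 = 38, finish 38.
Without Training→SoftOpen, SoftOpen's earliest start moves from 30 to 11.
The longest chain is now Lease→BuildOut→Kitchen→Hiring→Marketing = 11+5+6+7+7 = 36, so the plan takes 36 weeks.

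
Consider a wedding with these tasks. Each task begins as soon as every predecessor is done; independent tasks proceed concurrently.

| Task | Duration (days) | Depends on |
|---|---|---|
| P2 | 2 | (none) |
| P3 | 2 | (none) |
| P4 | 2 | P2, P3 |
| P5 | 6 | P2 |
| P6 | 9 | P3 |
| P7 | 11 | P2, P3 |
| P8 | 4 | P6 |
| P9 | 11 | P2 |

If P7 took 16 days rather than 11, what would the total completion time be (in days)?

Actual critical path: P3→P6→P8 = 2+9+4 = 15 ⇒ 15 days.
P7 is off the critical path — its longest chain is 13 days, giving 2 of slack.
Now P2→P7 = 2+16 = 18 is longest, so the finish becomes 18 days.

18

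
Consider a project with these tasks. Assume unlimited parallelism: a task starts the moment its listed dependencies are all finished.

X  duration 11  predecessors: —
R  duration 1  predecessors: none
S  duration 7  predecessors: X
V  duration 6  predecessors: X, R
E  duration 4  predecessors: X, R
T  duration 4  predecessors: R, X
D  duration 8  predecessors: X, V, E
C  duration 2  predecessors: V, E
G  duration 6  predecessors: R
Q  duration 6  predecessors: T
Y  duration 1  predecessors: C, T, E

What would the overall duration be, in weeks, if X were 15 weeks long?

Actual critical path: X→V→D = 11+6+8 = 25 ⇒ 25 weeks.
X lies on that path, so at 15 weeks the path becomes 29 weeks.
That remains the longest chain; total 29 weeks.

29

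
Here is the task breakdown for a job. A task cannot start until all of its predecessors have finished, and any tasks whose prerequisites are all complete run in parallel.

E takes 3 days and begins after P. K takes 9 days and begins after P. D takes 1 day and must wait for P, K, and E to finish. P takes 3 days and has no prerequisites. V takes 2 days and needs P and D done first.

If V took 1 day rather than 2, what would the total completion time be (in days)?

14

Actual critical path: P→K→D→V = 3+9+1+2 = 15 ⇒ 15 days.
Since V is critical, the -1 change carries straight to that chain (now 14 days).
The critical path is still P→K→D→V; finish is now 14 days.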